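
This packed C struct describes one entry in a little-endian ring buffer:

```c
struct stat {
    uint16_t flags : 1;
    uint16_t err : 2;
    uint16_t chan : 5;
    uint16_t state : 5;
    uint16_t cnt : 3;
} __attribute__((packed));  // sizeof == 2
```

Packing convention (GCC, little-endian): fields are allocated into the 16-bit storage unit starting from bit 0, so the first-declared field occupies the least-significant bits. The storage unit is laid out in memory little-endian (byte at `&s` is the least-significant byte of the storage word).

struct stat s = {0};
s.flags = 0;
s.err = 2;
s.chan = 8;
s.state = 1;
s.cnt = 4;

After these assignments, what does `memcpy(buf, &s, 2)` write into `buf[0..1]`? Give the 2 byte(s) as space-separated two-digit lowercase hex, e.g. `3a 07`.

44 81

flags:1 = 0 → 0x0 << 0 → word 0x0000
err:2 = 2 → 0x2 << 1 → word 0x0004
chan:5 = 8 → 0x8 << 3 → word 0x0044
state:5 = 1 → 0x1 << 8 → word 0x0144
cnt:3 = 4 → 0x4 << 13 → word 0x8144
word = 0x8144 → little-endian bytes:
  [0]=0x44  [1]=0x81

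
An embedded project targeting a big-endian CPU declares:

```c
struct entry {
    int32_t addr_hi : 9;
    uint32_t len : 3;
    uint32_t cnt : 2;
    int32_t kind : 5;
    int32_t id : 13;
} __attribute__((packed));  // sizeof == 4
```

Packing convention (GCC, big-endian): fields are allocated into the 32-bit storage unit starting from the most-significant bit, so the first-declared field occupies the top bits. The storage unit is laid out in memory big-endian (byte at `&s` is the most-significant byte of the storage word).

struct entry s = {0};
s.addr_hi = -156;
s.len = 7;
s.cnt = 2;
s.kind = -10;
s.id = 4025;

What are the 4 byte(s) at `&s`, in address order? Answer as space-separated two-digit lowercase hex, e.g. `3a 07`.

b2 7a cf b9

addr_hi (9b) val=-156 bits=0x164 at bit 23: 0xb2000000
len (3b) val=7 bits=0x7 at bit 20: 0xb2700000
cnt (2b) val=2 bits=0x2 at bit 18: 0xb2780000
kind (5b) val=-10 bits=0x16 at bit 13: 0xb27ac000
id (13b) val=4025 bits=0xfb9 at bit 0: 0xb27acfb9
word = 0xb27acfb9 → big-endian bytes:
  [0]=0xb2  [1]=0x7a  [2]=0xcf  [3]=0xb9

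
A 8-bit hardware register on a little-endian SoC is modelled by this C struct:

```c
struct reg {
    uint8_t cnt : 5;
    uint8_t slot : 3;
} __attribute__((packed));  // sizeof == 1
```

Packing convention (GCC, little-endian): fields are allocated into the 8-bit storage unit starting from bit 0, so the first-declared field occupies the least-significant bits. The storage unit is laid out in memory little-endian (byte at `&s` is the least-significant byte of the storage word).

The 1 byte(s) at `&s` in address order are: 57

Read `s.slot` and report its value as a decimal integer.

2

[0]=0x57 (little-endian) → word 0x57
cnt:5 @ bit 0 → (0x57>>0)&0x1f = 0x17
slot:3 @ bit 5 → (0x57>>5)&0x7 = 0x2  ←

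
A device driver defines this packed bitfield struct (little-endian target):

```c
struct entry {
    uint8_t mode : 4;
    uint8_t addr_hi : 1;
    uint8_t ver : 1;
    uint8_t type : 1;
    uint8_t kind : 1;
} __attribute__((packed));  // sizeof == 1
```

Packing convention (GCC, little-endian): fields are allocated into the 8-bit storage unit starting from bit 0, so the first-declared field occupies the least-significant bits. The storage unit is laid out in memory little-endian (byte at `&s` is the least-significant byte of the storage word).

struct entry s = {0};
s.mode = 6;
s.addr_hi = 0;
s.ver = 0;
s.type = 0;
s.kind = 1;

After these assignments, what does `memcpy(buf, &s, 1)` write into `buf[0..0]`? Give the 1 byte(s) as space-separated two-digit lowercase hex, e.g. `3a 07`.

mode (4b) val=6 bits=0x6 at bit 0: 0x06
addr_hi (1b) val=0 bits=0x0 at bit 4: 0x06
ver (1b) val=0 bits=0x0 at bit 5: 0x06
type (1b) val=0 bits=0x0 at bit 6: 0x06
kind (1b) val=1 bits=0x1 at bit 7: 0x86
word = 0x86 → little-endian bytes:
  [0]=0x86

86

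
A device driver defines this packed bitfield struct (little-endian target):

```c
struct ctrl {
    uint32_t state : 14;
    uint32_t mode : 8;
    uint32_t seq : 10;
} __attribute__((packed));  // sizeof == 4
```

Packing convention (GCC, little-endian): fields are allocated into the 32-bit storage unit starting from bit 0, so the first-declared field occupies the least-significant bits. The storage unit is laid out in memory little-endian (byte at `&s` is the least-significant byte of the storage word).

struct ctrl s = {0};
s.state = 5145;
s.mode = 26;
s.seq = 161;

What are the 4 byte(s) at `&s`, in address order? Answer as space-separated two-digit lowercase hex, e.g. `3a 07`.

state:14 = 5145 → 0x1419 << 0 → word 0x00001419
mode:8 = 26 → 0x1a << 14 → word 0x00069419
seq:10 = 161 → 0xa1 << 22 → word 0x28469419
word = 0x28469419 → little-endian bytes:
  [0]=0x19  [1]=0x94  [2]=0x46  [3]=0x28

19 94 46 28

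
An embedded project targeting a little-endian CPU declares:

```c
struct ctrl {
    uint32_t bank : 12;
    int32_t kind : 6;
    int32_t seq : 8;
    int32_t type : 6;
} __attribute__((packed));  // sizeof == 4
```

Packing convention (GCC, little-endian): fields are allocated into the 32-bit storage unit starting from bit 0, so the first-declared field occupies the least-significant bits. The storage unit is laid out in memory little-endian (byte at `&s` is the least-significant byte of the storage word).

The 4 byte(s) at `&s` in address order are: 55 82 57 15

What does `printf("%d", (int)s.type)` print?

[0]=0x55 [1]=0x82 [2]=0x57 [3]=0x15 (little-endian) → word 0x15578255
bank:12 @ bit 0 → (0x15578255>>0)&0xfff = 0x255
kind:6 @ bit 12 → (0x15578255>>12)&0x3f = 0x38
seq:8 @ bit 18 → (0x15578255>>18)&0xff = 0x55
type:6 @ bit 26 → (0x15578255>>26)&0x3f = 0x5  ←
type signed 6b, MSB=0: value = 5

5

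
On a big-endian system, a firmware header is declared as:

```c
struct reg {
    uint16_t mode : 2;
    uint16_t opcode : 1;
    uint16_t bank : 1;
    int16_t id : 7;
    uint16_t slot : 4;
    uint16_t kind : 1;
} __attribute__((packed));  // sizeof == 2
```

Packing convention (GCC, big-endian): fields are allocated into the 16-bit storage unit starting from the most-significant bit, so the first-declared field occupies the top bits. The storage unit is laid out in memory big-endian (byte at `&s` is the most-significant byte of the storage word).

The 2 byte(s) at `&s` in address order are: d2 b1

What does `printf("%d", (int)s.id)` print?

21

[0]=0xd2 [1]=0xb1 (big-endian) → word 0xd2b1
mode:2 @ bit 14 → (0xd2b1>>14)&0x3 = 0x3
opcode:1 @ bit 13 → (0xd2b1>>13)&0x1 = 0x0
bank:1 @ bit 12 → (0xd2b1>>12)&0x1 = 0x1
id:7 @ bit 5 → (0xd2b1>>5)&0x7f = 0x15  ←
slot:4 @ bit 1 → (0xd2b1>>1)&0xf = 0x8
kind:1 @ bit 0 → (0xd2b1>>0)&0x1 = 0x1
id signed 7b, MSB=0: value = 21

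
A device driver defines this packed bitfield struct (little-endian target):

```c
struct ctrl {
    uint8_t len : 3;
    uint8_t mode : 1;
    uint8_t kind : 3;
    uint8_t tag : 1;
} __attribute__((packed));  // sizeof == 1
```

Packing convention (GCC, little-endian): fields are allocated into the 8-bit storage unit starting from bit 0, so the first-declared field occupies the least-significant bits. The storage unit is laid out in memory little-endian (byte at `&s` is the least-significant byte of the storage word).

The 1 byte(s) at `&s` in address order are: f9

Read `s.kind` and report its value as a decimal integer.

[0]=0xf9 (little-endian) → word 0xf9
len [0+:3] = (word>>0) & 0x7 = 1
mode [3+:1] = (word>>3) & 0x1 = 1
kind [4+:3] = (word>>4) & 0x7 = 7  ←
tag [7+:1] = (word>>7) & 0x1 = 1

7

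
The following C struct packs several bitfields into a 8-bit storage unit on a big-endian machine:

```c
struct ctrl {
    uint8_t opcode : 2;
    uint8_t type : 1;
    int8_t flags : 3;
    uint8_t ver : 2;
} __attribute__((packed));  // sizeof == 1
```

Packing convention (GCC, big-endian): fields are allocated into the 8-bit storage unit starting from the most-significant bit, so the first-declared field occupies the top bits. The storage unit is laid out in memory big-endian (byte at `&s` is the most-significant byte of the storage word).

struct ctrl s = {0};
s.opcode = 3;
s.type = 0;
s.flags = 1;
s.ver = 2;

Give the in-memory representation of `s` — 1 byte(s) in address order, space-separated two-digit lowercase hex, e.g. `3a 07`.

[6+:2] opcode=3 & 0x3 = 0x3; word=0xc0
[5+:1] type=0 & 0x1 = 0x0; word=0xc0
[2+:3] flags=1 & 0x7 = 0x1; word=0xc4
[0+:2] ver=2 & 0x3 = 0x2; word=0xc6
word = 0xc6 → big-endian bytes:
  [0]=0xc6

c6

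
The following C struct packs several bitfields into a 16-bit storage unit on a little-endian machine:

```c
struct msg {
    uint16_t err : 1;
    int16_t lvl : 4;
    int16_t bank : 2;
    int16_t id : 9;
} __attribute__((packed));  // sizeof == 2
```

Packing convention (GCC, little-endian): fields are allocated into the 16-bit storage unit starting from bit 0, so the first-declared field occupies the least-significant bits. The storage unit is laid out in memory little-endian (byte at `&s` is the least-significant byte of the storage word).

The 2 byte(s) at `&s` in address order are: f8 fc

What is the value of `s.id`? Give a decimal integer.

-7

[0]=0xf8 [1]=0xfc (little-endian) → word 0xfcf8
err [0+:1] = (word>>0) & 0x1 = 0
lvl [1+:4] = (word>>1) & 0xf = 12
bank [5+:2] = (word>>5) & 0x3 = 3
id [7+:9] = (word>>7) & 0x1ff = 505  ←
id signed 9b, MSB=1: 505 - 512 = -7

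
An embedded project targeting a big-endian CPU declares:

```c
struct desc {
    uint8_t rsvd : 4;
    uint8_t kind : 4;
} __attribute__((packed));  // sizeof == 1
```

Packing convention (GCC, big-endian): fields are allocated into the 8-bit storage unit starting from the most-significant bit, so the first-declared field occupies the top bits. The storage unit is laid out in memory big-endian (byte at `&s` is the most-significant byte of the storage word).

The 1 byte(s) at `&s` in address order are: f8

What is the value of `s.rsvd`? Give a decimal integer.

15

[0]=0xf8 (big-endian) → word 0xf8
rsvd:4 @ bit 4 → (0xf8>>4)&0xf = 0xf  ←
kind:4 @ bit 0 → (0xf8>>0)&0xf = 0x8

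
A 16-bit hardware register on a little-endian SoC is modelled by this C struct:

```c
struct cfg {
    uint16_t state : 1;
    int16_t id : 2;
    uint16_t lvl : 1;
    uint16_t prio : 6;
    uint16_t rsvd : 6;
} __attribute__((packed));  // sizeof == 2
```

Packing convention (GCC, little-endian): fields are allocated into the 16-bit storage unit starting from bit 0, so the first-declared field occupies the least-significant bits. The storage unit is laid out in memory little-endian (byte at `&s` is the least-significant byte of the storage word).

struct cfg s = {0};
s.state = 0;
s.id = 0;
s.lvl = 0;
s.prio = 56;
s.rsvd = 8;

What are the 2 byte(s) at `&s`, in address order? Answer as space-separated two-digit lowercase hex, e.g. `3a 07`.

[0+:1] state=0 & 0x1 = 0x0; word=0x0000
[1+:2] id=0 & 0x3 = 0x0; word=0x0000
[3+:1] lvl=0 & 0x1 = 0x0; word=0x0000
[4+:6] prio=56 & 0x3f = 0x38; word=0x0380
[10+:6] rsvd=8 & 0x3f = 0x8; word=0x2380
word = 0x2380 → little-endian bytes:
  [0]=0x80  [1]=0x23

80 23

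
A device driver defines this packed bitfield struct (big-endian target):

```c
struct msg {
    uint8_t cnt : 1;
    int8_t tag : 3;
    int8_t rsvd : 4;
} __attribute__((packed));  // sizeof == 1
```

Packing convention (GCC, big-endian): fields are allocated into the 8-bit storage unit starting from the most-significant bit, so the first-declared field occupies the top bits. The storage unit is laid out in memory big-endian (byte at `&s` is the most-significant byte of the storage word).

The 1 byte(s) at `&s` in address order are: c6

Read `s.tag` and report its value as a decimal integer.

[0]=0xc6 (big-endian) → word 0xc6
cnt:1 @ bit 7 → (0xc6>>7)&0x1 = 0x1
tag:3 @ bit 4 → (0xc6>>4)&0x7 = 0x4  ←
rsvd:4 @ bit 0 → (0xc6>>0)&0xf = 0x6
tag signed 3b, MSB=1: 4 - 8 = -4

-4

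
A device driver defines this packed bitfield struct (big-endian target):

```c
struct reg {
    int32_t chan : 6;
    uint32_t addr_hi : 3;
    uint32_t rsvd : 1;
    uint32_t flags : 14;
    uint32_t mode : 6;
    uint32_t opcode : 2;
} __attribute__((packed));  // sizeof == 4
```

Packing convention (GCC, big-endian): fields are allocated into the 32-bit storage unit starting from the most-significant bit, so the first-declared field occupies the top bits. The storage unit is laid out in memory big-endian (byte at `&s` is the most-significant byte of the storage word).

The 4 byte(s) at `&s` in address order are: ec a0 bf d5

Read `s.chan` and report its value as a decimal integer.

-5

[0]=0xec [1]=0xa0 [2]=0xbf [3]=0xd5 (big-endian) → word 0xeca0bfd5
chan:6 @ bit 26 → (0xeca0bfd5>>26)&0x3f = 0x3b  ←
addr_hi:3 @ bit 23 → (0xeca0bfd5>>23)&0x7 = 0x1
rsvd:1 @ bit 22 → (0xeca0bfd5>>22)&0x1 = 0x0
flags:14 @ bit 8 → (0xeca0bfd5>>8)&0x3fff = 0x20bf
mode:6 @ bit 2 → (0xeca0bfd5>>2)&0x3f = 0x35
opcode:2 @ bit 0 → (0xeca0bfd5>>0)&0x3 = 0x1
chan signed 6b, MSB=1: 59 - 64 = -5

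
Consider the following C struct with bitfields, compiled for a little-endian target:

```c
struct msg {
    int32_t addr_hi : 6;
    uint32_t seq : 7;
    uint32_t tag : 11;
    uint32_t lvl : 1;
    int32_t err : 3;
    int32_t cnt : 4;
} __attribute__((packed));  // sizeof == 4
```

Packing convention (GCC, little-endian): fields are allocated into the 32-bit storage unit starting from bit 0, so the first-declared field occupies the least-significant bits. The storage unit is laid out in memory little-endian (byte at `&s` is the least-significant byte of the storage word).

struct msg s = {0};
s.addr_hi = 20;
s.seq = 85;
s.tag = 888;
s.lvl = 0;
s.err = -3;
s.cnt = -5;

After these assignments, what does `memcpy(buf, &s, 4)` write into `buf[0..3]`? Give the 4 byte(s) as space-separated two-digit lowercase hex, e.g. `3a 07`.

54 15 6f ba

[0+:6] addr_hi=20 & 0x3f = 0x14; word=0x00000014
[6+:7] seq=85 & 0x7f = 0x55; word=0x00001554
[13+:11] tag=888 & 0x7ff = 0x378; word=0x006f1554
[24+:1] lvl=0 & 0x1 = 0x0; word=0x006f1554
[25+:3] err=-3 & 0x7 = 0x5; word=0x0a6f1554
[28+:4] cnt=-5 & 0xf = 0xb; word=0xba6f1554
word = 0xba6f1554 → little-endian bytes:
  [0]=0x54  [1]=0x15  [2]=0x6f  [3]=0xba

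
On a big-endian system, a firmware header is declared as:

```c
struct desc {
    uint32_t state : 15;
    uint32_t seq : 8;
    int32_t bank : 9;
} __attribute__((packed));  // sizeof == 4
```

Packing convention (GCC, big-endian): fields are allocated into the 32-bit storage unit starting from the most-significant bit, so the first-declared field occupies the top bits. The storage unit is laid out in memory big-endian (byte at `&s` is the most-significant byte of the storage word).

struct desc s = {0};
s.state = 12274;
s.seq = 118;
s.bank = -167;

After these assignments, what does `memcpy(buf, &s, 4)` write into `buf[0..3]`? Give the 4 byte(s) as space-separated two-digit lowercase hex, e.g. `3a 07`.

5f e4 ed 59

[17+:15] state=12274 & 0x7fff = 0x2ff2; word=0x5fe40000
[9+:8] seq=118 & 0xff = 0x76; word=0x5fe4ec00
[0+:9] bank=-167 & 0x1ff = 0x159; word=0x5fe4ed59
word = 0x5fe4ed59 → big-endian bytes:
  [0]=0x5f  [1]=0xe4  [2]=0xed  [3]=0x59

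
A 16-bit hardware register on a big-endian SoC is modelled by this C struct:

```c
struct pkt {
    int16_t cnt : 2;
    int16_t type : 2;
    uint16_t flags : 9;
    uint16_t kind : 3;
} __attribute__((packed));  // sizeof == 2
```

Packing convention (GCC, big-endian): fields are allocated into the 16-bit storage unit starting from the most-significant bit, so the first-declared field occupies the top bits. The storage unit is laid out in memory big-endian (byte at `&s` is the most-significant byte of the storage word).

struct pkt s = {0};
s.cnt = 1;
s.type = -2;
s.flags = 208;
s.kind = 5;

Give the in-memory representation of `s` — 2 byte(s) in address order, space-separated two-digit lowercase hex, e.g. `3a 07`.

cnt:2 = 1 → 0x1 << 14 → word 0x4000
type:2 = -2 → 0x2 << 12 → word 0x6000
flags:9 = 208 → 0xd0 << 3 → word 0x6680
kind:3 = 5 → 0x5 << 0 → word 0x6685
word = 0x6685 → big-endian bytes:
  [0]=0x66  [1]=0x85

66 85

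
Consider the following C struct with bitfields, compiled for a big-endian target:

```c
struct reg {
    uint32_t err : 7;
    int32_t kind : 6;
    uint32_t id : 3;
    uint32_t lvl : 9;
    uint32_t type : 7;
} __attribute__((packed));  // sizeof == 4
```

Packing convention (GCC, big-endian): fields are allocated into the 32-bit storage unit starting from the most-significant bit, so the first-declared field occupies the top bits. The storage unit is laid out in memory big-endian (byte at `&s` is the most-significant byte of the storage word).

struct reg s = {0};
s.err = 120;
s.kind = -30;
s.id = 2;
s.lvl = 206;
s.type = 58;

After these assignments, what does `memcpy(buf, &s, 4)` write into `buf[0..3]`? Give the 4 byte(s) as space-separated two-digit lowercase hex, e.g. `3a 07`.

f1 12 67 3a

err:7 = 120 → 0x78 << 25 → word 0xf0000000
kind:6 = -30 → 0x22 << 19 → word 0xf1100000
id:3 = 2 → 0x2 << 16 → word 0xf1120000
lvl:9 = 206 → 0xce << 7 → word 0xf1126700
type:7 = 58 → 0x3a << 0 → word 0xf112673a
word = 0xf112673a → big-endian bytes:
  [0]=0xf1  [1]=0x12  [2]=0x67  [3]=0x3a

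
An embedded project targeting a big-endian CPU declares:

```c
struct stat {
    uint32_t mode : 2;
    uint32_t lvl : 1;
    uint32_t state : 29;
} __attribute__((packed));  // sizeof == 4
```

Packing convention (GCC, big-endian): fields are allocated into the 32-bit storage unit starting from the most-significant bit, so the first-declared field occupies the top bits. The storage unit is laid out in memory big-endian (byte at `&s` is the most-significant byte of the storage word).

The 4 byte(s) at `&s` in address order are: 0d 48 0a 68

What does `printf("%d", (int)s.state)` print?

[0]=0x0d [1]=0x48 [2]=0x0a [3]=0x68 (big-endian) → word 0x0d480a68
mode:2 @ bit 30 → (0x0d480a68>>30)&0x3 = 0x0
lvl:1 @ bit 29 → (0x0d480a68>>29)&0x1 = 0x0
state:29 @ bit 0 → (0x0d480a68>>0)&0x1fffffff = 0xd480a68  ←

222825064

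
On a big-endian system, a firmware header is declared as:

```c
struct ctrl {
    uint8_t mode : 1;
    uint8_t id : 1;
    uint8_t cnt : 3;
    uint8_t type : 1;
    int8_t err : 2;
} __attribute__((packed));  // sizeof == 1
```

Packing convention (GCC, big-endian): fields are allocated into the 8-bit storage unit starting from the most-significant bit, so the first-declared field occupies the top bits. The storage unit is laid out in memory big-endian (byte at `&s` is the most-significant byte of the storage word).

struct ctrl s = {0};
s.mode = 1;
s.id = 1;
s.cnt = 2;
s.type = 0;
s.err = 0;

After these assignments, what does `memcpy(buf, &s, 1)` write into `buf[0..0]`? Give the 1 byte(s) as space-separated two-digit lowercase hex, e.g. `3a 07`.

d0

mode (1b) val=1 bits=0x1 at bit 7: 0x80
id (1b) val=1 bits=0x1 at bit 6: 0xc0
cnt (3b) val=2 bits=0x2 at bit 3: 0xd0
type (1b) val=0 bits=0x0 at bit 2: 0xd0
err (2b) val=0 bits=0x0 at bit 0: 0xd0
word = 0xd0 → big-endian bytes:
  [0]=0xd0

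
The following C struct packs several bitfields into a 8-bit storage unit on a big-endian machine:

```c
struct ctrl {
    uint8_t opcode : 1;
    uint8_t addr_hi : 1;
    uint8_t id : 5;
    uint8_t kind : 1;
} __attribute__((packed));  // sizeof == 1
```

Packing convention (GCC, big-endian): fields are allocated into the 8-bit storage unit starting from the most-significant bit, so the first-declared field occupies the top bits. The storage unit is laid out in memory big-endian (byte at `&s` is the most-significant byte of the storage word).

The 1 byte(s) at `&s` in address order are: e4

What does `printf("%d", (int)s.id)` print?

[0]=0xe4 (big-endian) → word 0xe4
opcode:1 @ bit 7 → (0xe4>>7)&0x1 = 0x1
addr_hi:1 @ bit 6 → (0xe4>>6)&0x1 = 0x1
id:5 @ bit 1 → (0xe4>>1)&0x1f = 0x12  ←
kind:1 @ bit 0 → (0xe4>>0)&0x1 = 0x0

18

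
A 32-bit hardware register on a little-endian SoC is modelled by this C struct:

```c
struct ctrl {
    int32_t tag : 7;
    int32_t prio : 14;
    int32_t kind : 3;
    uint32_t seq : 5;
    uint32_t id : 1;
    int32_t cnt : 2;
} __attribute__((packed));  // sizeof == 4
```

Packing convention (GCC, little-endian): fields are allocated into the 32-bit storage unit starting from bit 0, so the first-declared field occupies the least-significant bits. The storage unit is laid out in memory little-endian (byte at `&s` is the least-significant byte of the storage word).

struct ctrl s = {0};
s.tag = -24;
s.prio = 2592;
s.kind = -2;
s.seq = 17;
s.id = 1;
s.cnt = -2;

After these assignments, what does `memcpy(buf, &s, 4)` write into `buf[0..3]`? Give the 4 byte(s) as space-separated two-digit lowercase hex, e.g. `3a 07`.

68 10 c5 b1

tag (7b) val=-24 bits=0x68 at bit 0: 0x00000068
prio (14b) val=2592 bits=0xa20 at bit 7: 0x00051068
kind (3b) val=-2 bits=0x6 at bit 21: 0x00c51068
seq (5b) val=17 bits=0x11 at bit 24: 0x11c51068
id (1b) val=1 bits=0x1 at bit 29: 0x31c51068
cnt (2b) val=-2 bits=0x2 at bit 30: 0xb1c51068
word = 0xb1c51068 → little-endian bytes:
  [0]=0x68  [1]=0x10  [2]=0xc5  [3]=0xb1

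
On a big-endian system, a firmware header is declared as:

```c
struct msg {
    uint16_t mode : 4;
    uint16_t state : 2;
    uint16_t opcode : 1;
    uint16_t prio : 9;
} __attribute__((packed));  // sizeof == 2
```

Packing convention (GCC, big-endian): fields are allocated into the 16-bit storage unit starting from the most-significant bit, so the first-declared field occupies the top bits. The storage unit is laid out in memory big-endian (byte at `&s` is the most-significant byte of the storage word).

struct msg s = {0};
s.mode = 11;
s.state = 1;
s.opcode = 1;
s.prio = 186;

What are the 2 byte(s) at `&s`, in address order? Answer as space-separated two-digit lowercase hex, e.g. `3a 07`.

b6 ba

[12+:4] mode=11 & 0xf = 0xb; word=0xb000
[10+:2] state=1 & 0x3 = 0x1; word=0xb400
[9+:1] opcode=1 & 0x1 = 0x1; word=0xb600
[0+:9] prio=186 & 0x1ff = 0xba; word=0xb6ba
word = 0xb6ba → big-endian bytes:
  [0]=0xb6  [1]=0xba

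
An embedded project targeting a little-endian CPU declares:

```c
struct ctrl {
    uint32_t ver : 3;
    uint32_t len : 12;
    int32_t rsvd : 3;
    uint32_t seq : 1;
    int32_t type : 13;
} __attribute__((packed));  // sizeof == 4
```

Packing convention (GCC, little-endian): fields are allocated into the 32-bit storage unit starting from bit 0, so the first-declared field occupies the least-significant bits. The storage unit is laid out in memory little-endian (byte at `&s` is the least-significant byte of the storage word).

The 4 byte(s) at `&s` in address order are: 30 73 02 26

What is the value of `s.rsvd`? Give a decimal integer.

-4

[0]=0x30 [1]=0x73 [2]=0x02 [3]=0x26 (little-endian) → word 0x26027330
ver:3 @ bit 0 → (0x26027330>>0)&0x7 = 0x0
len:12 @ bit 3 → (0x26027330>>3)&0xfff = 0xe66
rsvd:3 @ bit 15 → (0x26027330>>15)&0x7 = 0x4  ←
seq:1 @ bit 18 → (0x26027330>>18)&0x1 = 0x0
type:13 @ bit 19 → (0x26027330>>19)&0x1fff = 0x4c0
rsvd signed 3b, MSB=1: 4 - 8 = -4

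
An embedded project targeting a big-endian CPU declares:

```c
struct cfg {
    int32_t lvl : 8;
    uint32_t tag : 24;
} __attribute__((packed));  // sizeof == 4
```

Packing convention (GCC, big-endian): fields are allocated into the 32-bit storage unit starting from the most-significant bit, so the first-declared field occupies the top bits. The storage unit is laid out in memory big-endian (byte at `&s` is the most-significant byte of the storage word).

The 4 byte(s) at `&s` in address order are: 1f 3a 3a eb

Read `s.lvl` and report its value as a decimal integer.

[0]=0x1f [1]=0x3a [2]=0x3a [3]=0xeb (big-endian) → word 0x1f3a3aeb
lvl [24+:8] = (word>>24) & 0xff = 31  ←
tag [0+:24] = (word>>0) & 0xffffff = 3816171
lvl signed 8b, MSB=0: value = 31

31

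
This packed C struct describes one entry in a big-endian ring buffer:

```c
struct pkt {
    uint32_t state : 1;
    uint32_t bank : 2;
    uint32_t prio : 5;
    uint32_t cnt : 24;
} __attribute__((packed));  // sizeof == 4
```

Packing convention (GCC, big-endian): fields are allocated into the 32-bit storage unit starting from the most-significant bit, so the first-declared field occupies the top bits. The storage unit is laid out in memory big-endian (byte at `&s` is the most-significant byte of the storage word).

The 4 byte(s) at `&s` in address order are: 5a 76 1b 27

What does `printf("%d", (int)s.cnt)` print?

[0]=0x5a [1]=0x76 [2]=0x1b [3]=0x27 (big-endian) → word 0x5a761b27
state:1 @ bit 31 → (0x5a761b27>>31)&0x1 = 0x0
bank:2 @ bit 29 → (0x5a761b27>>29)&0x3 = 0x2
prio:5 @ bit 24 → (0x5a761b27>>24)&0x1f = 0x1a
cnt:24 @ bit 0 → (0x5a761b27>>0)&0xffffff = 0x761b27  ←

7740199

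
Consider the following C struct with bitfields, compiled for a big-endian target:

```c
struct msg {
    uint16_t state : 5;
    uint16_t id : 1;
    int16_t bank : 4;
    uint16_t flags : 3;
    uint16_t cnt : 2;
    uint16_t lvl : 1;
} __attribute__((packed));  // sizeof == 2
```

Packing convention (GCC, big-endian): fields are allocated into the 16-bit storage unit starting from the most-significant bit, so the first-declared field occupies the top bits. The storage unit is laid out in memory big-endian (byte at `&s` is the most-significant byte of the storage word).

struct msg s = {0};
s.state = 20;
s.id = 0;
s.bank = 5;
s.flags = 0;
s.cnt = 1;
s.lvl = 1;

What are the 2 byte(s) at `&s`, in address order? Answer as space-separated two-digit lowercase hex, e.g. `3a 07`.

state:5 = 20 → 0x14 << 11 → word 0xa000
id:1 = 0 → 0x0 << 10 → word 0xa000
bank:4 = 5 → 0x5 << 6 → word 0xa140
flags:3 = 0 → 0x0 << 3 → word 0xa140
cnt:2 = 1 → 0x1 << 1 → word 0xa142
lvl:1 = 1 → 0x1 << 0 → word 0xa143
word = 0xa143 → big-endian bytes:
  [0]=0xa1  [1]=0x43

a1 43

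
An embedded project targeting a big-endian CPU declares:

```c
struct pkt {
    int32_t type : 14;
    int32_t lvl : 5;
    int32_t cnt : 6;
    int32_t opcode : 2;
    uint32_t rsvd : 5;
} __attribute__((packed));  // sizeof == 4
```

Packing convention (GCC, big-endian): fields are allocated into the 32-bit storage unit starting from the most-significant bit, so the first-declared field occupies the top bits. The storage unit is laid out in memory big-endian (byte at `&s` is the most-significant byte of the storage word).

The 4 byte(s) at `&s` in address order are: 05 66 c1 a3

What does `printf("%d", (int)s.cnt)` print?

3

[0]=0x05 [1]=0x66 [2]=0xc1 [3]=0xa3 (big-endian) → word 0x0566c1a3
type [18+:14] = (word>>18) & 0x3fff = 345
lvl [13+:5] = (word>>13) & 0x1f = 22
cnt [7+:6] = (word>>7) & 0x3f = 3  ←
opcode [5+:2] = (word>>5) & 0x3 = 1
rsvd [0+:5] = (word>>0) & 0x1f = 3
cnt signed 6b, MSB=0: value = 3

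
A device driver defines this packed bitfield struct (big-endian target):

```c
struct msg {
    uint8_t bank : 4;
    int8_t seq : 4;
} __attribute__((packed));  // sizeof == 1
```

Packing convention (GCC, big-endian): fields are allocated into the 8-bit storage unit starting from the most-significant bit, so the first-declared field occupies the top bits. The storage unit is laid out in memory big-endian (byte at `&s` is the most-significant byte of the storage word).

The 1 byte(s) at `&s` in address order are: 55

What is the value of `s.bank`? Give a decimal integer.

[0]=0x55 (big-endian) → word 0x55
bank [4+:4] = (word>>4) & 0xf = 5  ←
seq [0+:4] = (word>>0) & 0xf = 5

5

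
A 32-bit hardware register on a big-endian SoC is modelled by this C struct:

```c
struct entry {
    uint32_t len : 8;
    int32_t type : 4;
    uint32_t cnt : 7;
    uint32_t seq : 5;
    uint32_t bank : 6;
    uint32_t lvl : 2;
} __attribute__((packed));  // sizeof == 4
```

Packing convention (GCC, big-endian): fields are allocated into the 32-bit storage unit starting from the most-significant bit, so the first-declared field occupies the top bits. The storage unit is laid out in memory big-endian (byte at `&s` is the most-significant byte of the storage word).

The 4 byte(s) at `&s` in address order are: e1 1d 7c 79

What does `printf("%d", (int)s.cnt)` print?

107

[0]=0xe1 [1]=0x1d [2]=0x7c [3]=0x79 (big-endian) → word 0xe11d7c79
len [24+:8] = (word>>24) & 0xff = 225
type [20+:4] = (word>>20) & 0xf = 1
cnt [13+:7] = (word>>13) & 0x7f = 107  ←
seq [8+:5] = (word>>8) & 0x1f = 28
bank [2+:6] = (word>>2) & 0x3f = 30
lvl [0+:2] = (word>>0) & 0x3 = 1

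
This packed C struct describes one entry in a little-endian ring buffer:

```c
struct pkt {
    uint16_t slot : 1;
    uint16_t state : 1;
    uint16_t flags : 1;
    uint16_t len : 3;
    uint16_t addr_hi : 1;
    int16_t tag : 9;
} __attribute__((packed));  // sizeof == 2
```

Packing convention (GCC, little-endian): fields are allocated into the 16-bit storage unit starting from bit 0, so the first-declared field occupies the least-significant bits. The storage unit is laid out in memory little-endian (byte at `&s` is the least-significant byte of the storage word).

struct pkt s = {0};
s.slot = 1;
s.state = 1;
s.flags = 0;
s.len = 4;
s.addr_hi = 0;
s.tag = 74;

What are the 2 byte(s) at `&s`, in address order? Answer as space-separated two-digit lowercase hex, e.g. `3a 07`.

slot (1b) val=1 bits=0x1 at bit 0: 0x0001
state (1b) val=1 bits=0x1 at bit 1: 0x0003
flags (1b) val=0 bits=0x0 at bit 2: 0x0003
len (3b) val=4 bits=0x4 at bit 3: 0x0023
addr_hi (1b) val=0 bits=0x0 at bit 6: 0x0023
tag (9b) val=74 bits=0x4a at bit 7: 0x2523
word = 0x2523 → little-endian bytes:
  [0]=0x23  [1]=0x25

23 25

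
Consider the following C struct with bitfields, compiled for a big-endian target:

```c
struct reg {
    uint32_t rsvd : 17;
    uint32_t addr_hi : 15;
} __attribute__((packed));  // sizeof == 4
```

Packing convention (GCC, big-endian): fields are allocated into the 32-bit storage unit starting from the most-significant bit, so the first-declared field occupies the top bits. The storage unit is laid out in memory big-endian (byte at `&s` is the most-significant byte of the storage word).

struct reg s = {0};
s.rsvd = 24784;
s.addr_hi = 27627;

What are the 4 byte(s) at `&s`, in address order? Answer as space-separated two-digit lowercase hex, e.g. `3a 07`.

rsvd (17b) val=24784 bits=0x60d0 at bit 15: 0x30680000
addr_hi (15b) val=27627 bits=0x6beb at bit 0: 0x30686beb
word = 0x30686beb → big-endian bytes:
  [0]=0x30  [1]=0x68  [2]=0x6b  [3]=0xeb

30 68 6b eb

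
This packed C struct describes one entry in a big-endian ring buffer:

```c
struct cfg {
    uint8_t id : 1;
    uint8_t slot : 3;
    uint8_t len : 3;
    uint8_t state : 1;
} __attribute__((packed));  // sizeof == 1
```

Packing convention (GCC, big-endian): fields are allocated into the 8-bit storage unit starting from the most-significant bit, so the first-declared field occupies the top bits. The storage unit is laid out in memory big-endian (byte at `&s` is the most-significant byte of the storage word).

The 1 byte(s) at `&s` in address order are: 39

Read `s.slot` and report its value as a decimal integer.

3

[0]=0x39 (big-endian) → word 0x39
id:1 @ bit 7 → (0x39>>7)&0x1 = 0x0
slot:3 @ bit 4 → (0x39>>4)&0x7 = 0x3  ←
len:3 @ bit 1 → (0x39>>1)&0x7 = 0x4
state:1 @ bit 0 → (0x39>>0)&0x1 = 0x1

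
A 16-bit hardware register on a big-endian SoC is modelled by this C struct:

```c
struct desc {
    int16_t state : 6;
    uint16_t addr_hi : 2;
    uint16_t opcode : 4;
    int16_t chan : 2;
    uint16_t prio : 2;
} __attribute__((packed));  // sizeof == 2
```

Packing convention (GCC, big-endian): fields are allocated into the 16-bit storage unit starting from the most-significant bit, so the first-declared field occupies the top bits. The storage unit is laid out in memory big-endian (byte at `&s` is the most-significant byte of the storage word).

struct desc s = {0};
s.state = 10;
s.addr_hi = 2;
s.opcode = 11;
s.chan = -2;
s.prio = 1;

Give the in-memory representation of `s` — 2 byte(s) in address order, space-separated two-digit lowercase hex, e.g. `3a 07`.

2a b9

[10+:6] state=10 & 0x3f = 0xa; word=0x2800
[8+:2] addr_hi=2 & 0x3 = 0x2; word=0x2a00
[4+:4] opcode=11 & 0xf = 0xb; word=0x2ab0
[2+:2] chan=-2 & 0x3 = 0x2; word=0x2ab8
[0+:2] prio=1 & 0x3 = 0x1; word=0x2ab9
word = 0x2ab9 → big-endian bytes:
  [0]=0x2a  [1]=0xb9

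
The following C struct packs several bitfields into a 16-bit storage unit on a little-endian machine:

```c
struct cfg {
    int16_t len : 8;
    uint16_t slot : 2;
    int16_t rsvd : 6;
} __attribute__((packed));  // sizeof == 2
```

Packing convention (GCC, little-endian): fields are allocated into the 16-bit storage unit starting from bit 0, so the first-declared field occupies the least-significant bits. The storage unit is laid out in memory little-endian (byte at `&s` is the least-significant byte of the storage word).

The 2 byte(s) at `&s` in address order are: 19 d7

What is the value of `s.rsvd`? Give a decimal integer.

[0]=0x19 [1]=0xd7 (little-endian) → word 0xd719
len:8 @ bit 0 → (0xd719>>0)&0xff = 0x19
slot:2 @ bit 8 → (0xd719>>8)&0x3 = 0x3
rsvd:6 @ bit 10 → (0xd719>>10)&0x3f = 0x35  ←
rsvd signed 6b, MSB=1: 53 - 64 = -11

-11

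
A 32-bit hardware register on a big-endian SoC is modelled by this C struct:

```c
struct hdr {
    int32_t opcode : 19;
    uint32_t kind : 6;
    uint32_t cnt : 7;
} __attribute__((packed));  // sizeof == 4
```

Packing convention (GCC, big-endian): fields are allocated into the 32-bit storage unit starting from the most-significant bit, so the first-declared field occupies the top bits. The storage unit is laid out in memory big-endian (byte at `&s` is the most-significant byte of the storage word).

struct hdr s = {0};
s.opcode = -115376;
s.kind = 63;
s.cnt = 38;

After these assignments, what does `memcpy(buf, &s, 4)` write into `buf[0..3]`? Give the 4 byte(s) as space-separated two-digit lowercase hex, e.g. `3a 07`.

c7 aa 1f a6

[13+:19] opcode=-115376 & 0x7ffff = 0x63d50; word=0xc7aa0000
[7+:6] kind=63 & 0x3f = 0x3f; word=0xc7aa1f80
[0+:7] cnt=38 & 0x7f = 0x26; word=0xc7aa1fa6
word = 0xc7aa1fa6 → big-endian bytes:
  [0]=0xc7  [1]=0xaa  [2]=0x1f  [3]=0xa6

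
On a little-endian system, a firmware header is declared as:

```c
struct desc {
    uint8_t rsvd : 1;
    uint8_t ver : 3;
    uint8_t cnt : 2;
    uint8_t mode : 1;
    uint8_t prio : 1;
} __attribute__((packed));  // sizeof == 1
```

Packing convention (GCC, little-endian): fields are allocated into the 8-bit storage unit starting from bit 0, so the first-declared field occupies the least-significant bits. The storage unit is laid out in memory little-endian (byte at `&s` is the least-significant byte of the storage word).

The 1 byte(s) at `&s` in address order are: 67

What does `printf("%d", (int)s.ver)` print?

[0]=0x67 (little-endian) → word 0x67
rsvd [0+:1] = (word>>0) & 0x1 = 1
ver [1+:3] = (word>>1) & 0x7 = 3  ←
cnt [4+:2] = (word>>4) & 0x3 = 2
mode [6+:1] = (word>>6) & 0x1 = 1
prio [7+:1] = (word>>7) & 0x1 = 0

3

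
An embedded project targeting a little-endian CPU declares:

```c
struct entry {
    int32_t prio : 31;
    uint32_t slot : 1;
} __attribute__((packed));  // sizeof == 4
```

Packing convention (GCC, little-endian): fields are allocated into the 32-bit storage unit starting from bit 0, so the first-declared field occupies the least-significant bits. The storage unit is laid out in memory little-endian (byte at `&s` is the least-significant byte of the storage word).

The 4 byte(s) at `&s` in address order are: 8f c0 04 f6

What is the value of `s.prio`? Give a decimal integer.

-167460721

[0]=0x8f [1]=0xc0 [2]=0x04 [3]=0xf6 (little-endian) → word 0xf604c08f
prio [0+:31] = (word>>0) & 0x7fffffff = 1980022927  ←
slot [31+:1] = (word>>31) & 0x1 = 1
prio signed 31b, MSB=1: 1980022927 - 2147483648 = -167460721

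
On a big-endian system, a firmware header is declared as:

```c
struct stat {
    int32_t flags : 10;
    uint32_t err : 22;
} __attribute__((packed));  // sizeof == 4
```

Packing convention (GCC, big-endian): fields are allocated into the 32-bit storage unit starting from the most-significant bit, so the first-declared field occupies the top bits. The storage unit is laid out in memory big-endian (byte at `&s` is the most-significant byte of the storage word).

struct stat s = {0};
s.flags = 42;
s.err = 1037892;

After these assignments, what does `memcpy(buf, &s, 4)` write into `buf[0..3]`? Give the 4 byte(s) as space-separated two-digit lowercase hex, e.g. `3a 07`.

[22+:10] flags=42 & 0x3ff = 0x2a; word=0x0a800000
[0+:22] err=1037892 & 0x3fffff = 0xfd644; word=0x0a8fd644
word = 0x0a8fd644 → big-endian bytes:
  [0]=0x0a  [1]=0x8f  [2]=0xd6  [3]=0x44

0a 8f d6 44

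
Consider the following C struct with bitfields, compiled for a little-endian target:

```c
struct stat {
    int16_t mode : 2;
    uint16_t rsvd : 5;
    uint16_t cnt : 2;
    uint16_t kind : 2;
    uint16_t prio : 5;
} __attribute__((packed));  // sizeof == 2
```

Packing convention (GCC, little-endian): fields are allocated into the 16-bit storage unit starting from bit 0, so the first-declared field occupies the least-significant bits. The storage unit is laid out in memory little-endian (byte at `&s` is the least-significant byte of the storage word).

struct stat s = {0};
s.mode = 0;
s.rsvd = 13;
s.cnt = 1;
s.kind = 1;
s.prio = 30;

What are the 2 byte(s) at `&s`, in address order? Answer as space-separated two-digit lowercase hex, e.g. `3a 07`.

b4 f2

[0+:2] mode=0 & 0x3 = 0x0; word=0x0000
[2+:5] rsvd=13 & 0x1f = 0xd; word=0x0034
[7+:2] cnt=1 & 0x3 = 0x1; word=0x00b4
[9+:2] kind=1 & 0x3 = 0x1; word=0x02b4
[11+:5] prio=30 & 0x1f = 0x1e; word=0xf2b4
word = 0xf2b4 → little-endian bytes:
  [0]=0xb4  [1]=0xf2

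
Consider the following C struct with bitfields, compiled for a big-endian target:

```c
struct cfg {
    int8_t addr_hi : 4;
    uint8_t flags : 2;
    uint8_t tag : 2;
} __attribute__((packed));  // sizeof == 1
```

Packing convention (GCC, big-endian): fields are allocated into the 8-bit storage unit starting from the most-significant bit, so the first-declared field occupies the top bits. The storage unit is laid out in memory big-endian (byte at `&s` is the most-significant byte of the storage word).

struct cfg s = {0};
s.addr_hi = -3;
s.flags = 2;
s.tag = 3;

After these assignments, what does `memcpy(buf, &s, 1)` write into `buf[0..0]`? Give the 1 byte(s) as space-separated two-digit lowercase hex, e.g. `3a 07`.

[4+:4] addr_hi=-3 & 0xf = 0xd; word=0xd0
[2+:2] flags=2 & 0x3 = 0x2; word=0xd8
[0+:2] tag=3 & 0x3 = 0x3; word=0xdb
word = 0xdb → big-endian bytes:
  [0]=0xdb

db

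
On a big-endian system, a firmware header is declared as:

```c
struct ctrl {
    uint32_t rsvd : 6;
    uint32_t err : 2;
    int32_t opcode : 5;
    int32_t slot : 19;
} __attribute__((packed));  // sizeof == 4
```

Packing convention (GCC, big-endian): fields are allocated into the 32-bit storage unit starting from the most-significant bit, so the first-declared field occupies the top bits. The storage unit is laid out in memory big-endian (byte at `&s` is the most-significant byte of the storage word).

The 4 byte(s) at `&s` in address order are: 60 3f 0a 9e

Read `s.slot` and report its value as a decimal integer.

-62818

[0]=0x60 [1]=0x3f [2]=0x0a [3]=0x9e (big-endian) → word 0x603f0a9e
rsvd [26+:6] = (word>>26) & 0x3f = 24
err [24+:2] = (word>>24) & 0x3 = 0
opcode [19+:5] = (word>>19) & 0x1f = 7
slot [0+:19] = (word>>0) & 0x7ffff = 461470  ←
slot signed 19b, MSB=1: 461470 - 524288 = -62818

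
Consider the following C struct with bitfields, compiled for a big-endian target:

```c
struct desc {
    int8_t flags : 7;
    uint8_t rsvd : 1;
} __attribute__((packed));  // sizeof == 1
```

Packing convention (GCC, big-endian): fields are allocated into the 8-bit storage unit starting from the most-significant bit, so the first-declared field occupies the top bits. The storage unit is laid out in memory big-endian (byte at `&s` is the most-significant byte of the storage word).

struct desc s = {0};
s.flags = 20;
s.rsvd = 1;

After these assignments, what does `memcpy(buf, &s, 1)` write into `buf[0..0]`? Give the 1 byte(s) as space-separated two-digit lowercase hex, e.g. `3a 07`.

29

[1+:7] flags=20 & 0x7f = 0x14; word=0x28
[0+:1] rsvd=1 & 0x1 = 0x1; word=0x29
word = 0x29 → big-endian bytes:
  [0]=0x29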